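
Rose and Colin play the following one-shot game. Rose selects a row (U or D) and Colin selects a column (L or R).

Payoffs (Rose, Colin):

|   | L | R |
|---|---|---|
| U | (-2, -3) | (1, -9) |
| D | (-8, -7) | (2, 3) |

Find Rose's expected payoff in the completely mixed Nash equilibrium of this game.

First find y, the probability Colin plays L, from Rose's indifference between U and D: −2y + (1−y) = −8y + 2(1−y), giving y = 1/7.
Since Rose is indifferent in equilibrium, Rose's expected payoff equals the payoff from either row against (1/7, 6/7). Using U: −2(1/7) + (6/7) = 4/7.

4/7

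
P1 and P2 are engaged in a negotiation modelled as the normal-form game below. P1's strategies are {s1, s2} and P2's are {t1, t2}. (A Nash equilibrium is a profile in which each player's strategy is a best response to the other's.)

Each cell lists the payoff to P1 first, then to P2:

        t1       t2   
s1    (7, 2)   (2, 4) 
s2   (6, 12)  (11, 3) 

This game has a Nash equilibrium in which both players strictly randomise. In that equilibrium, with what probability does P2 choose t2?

1/10

Let c be the probability that P2 plays t1. In a completely mixed equilibrium, P1 must be indifferent between s1 and s2.
P1's expected payoff from s1 is 7c + 2(1−c); from s2 it is 6c + 11(1−c).
Setting these equal: 5c + 2 = −5c + 11, so c = 9/10.
Therefore P2 plays t2 with probability 1 − 9/10 = 1/10.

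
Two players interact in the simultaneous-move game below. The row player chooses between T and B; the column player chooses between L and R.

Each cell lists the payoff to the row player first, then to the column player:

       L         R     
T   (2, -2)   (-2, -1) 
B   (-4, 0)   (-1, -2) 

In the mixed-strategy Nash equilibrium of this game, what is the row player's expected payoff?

First find q, the probability the column player plays L, from the row player's indifference between T and B: 2q − 2(1−q) = −4q − (1−q), giving q = 1/7.
Since the row player is indifferent in equilibrium, the row player's expected payoff equals the payoff from either row against (1/7, 6/7). Using T: 2(1/7) − 2(6/7) = -10/7.

-10/7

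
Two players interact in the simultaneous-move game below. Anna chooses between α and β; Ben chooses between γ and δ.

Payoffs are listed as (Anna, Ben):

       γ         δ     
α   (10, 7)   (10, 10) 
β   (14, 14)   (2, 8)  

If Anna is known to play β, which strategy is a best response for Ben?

Against β, Ben earns 14 from γ and 8 from δ.
So γ is the best response.

γ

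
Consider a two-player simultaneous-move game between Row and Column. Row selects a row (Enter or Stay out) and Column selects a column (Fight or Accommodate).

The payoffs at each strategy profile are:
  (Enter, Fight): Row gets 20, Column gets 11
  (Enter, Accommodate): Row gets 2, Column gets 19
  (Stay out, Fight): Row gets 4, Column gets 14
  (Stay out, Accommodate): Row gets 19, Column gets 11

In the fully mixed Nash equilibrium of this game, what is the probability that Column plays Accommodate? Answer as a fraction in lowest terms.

16/33

Let y be the probability that Column plays Fight. In a completely mixed equilibrium, Row must be indifferent between Enter and Stay out.
Row's expected payoff from Enter is 20y + 2(1−y); from Stay out it is 4y + 19(1−y).
Setting these equal: 18y + 2 = −15y + 19, so y = 17/33.
Therefore Column plays Accommodate with probability 1 − 17/33 = 16/33.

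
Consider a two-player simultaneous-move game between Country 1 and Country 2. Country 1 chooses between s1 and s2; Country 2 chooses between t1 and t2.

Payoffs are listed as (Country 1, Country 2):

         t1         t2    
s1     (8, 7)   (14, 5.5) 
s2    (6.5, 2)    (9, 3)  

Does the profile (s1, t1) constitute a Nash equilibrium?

At (s1, t1), Country 1 earns 8; switching to s2 would give 6.5, so Country 1 has no profitable deviation.
Country 2 earns 7; switching to t2 would give 5.5, so Country 2 has no profitable deviation.
Neither player can gain by a unilateral deviation, so this profile is a Nash equilibrium.

Yes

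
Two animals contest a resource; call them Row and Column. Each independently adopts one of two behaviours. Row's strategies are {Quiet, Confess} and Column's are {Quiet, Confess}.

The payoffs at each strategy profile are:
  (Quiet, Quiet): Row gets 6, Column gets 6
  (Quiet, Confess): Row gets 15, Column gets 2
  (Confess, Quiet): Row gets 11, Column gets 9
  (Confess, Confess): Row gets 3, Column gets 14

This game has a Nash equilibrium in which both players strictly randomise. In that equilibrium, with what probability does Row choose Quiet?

Let p be the probability that Row plays Quiet. In a completely mixed equilibrium, Column must be indifferent between Quiet and Confess.
Column's expected payoff from Quiet is 6p + 9(1−p); from Confess it is 2p + 14(1−p).
Setting these equal: −3p + 9 = −12p + 14, so p = 5/9.

5/9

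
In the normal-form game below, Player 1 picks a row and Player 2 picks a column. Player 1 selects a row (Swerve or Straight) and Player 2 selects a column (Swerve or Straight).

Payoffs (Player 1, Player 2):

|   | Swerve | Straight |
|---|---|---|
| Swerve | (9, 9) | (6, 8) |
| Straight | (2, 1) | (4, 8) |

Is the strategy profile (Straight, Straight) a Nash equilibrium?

No

At (Straight, Straight), Player 1 earns 4; switching to Swerve would give 6, so Player 1 would deviate.
Player 2 earns 8; switching to Swerve would give 1, so Player 2 has no profitable deviation.
Since at least one player can profitably deviate, this is not a Nash equilibrium.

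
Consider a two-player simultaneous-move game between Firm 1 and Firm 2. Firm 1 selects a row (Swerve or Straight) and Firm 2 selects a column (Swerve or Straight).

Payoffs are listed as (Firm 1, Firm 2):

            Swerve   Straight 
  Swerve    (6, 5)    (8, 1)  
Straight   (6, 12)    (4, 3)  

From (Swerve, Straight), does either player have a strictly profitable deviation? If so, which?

Firm 2

Firm 1 at (Swerve, Straight) earns 8; deviating to Straight yields 4 — not better.
Firm 2 earns 1; deviating to Swerve yields 5 — a strict improvement.
Only Firm 2 has a strictly profitable deviation.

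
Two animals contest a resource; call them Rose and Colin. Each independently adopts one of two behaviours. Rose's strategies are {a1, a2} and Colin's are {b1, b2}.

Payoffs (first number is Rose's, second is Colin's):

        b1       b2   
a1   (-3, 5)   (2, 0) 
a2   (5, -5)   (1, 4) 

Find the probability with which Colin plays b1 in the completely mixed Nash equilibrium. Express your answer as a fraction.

1/9

Let c be the probability that Colin plays b1. In a completely mixed equilibrium, Rose must be indifferent between a1 and a2.
Rose's expected payoff from a1 is −3c + 2(1−c); from a2 it is 5c + (1−c).
Setting these equal: −5c + 2 = 4c + 1, so c = 1/9.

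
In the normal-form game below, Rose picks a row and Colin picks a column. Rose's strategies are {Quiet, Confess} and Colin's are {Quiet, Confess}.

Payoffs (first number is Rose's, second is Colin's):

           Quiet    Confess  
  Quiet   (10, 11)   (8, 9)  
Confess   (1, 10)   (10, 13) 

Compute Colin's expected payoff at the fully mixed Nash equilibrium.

53/5

First find x, the probability Rose plays Quiet, from Colin's indifference between Quiet and Confess: 11x + 10(1−x) = 9x + 13(1−x), giving x = 3/5.
Since Colin is indifferent in equilibrium, Colin's expected payoff equals the payoff from either column against (3/5, 2/5). Using Quiet: 11(3/5) + 10(2/5) = 53/5.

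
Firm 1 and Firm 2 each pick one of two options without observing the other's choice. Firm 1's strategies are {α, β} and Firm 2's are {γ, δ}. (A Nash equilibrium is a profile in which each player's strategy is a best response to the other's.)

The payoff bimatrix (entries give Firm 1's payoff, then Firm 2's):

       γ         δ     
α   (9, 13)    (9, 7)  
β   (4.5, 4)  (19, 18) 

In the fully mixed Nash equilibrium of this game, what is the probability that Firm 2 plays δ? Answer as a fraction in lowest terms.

Let y be the probability that Firm 2 plays γ. In a completely mixed equilibrium, Firm 1 must be indifferent between α and β.
Firm 1's expected payoff from α is 9y + 9(1−y); from β it is 4.5y + 19(1−y).
Setting these equal: 9 = −14.5y + 19, so y = 20/29.
Therefore Firm 2 plays δ with probability 1 − 20/29 = 9/29.

9/29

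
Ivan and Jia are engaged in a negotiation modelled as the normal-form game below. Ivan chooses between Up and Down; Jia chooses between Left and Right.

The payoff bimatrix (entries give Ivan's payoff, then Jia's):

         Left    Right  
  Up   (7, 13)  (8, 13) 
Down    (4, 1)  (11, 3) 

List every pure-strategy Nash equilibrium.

(Up, Left): Ivan gets 7 ≥ 4 from Down, and Jia gets 13 ≥ 13 from Right — Nash equilibrium.
(Up, Right): Ivan prefers Down (11 > 8) — not an equilibrium.
(Down, Left): Ivan prefers Up (7 > 4); Jia prefers Right (3 > 1) — not an equilibrium.
(Down, Right): Ivan gets 11 ≥ 8 from Up, and Jia gets 3 ≥ 1 from Left — Nash equilibrium.

(Up, Left) and (Down, Right)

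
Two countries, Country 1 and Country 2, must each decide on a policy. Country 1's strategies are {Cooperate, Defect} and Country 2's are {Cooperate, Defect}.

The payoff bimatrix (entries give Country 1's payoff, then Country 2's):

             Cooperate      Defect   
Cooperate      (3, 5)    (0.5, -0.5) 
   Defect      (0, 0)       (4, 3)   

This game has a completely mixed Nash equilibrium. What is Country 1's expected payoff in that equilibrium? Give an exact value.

First find q, the probability Country 2 plays Cooperate, from Country 1's indifference between Cooperate and Defect: 3q + 0.5(1−q) = 4(1−q), giving q = 7/13.
Since Country 1 is indifferent in equilibrium, Country 1's expected payoff equals the payoff from either row against (7/13, 6/13). Using Cooperate: 3(7/13) + 0.5(6/13) = 24/13.

24/13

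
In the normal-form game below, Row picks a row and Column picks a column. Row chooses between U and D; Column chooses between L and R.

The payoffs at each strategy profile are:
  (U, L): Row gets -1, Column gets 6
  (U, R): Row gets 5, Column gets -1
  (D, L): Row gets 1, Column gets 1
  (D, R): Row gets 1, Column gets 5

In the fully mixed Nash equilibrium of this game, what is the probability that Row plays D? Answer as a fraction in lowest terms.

7/11

Let x be the probability that Row plays U. In a completely mixed equilibrium, Column must be indifferent between L and R.
Column's expected payoff from L is 6x + (1−x); from R it is −x + 5(1−x).
Setting these equal: 5x + 1 = −6x + 5, so x = 4/11.
Therefore Row plays D with probability 1 − 4/11 = 7/11.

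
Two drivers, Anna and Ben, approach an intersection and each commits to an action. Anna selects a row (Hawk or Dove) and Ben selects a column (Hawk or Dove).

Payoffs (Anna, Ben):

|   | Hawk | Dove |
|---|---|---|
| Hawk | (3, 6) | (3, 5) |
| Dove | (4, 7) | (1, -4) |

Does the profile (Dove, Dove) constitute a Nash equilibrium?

No

At (Dove, Dove), Anna earns 1; switching to Hawk would give 3, so Anna would deviate.
Ben earns -4; switching to Hawk would give 7, so Ben would deviate.
Since at least one player can profitably deviate, this is not a Nash equilibrium.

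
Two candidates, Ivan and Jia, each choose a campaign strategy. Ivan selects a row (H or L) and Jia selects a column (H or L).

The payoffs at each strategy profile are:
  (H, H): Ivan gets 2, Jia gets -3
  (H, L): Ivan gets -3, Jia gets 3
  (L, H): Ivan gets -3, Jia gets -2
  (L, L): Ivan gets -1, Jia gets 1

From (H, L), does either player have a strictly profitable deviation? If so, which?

Ivan at (H, L) earns -3; deviating to L yields -1 — a strict improvement.
Jia earns 3; deviating to H yields -3 — not better.
Only Ivan has a strictly profitable deviation.

Ivan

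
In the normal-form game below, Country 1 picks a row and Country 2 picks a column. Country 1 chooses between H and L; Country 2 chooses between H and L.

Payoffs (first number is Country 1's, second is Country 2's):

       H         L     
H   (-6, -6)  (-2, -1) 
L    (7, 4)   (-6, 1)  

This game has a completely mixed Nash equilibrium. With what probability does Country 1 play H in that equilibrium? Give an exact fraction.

3/8

Let p be the probability that Country 1 plays H. In a completely mixed equilibrium, Country 2 must be indifferent between H and L.
Country 2's expected payoff from H is −6p + 4(1−p); from L it is −p + (1−p).
Setting these equal: −10p + 4 = −2p + 1, so p = 3/8.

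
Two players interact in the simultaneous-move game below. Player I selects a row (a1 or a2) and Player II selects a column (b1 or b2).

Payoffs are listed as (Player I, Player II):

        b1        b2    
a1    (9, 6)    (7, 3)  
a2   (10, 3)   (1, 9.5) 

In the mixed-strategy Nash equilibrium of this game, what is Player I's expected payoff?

First find y, the probability Player II plays b1, from Player I's indifference between a1 and a2: 9y + 7(1−y) = 10y + (1−y), giving y = 6/7.
Since Player I is indifferent in equilibrium, Player I's expected payoff equals the payoff from either row against (6/7, 1/7). Using a1: 9(6/7) + 7(1/7) = 61/7.

61/7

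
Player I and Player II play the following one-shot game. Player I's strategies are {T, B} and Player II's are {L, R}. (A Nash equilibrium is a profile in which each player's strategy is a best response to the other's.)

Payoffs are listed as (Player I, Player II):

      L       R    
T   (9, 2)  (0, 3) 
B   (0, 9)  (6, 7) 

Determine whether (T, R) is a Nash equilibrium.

No

At (T, R), Player I earns 0; switching to B would give 6, so Player I would deviate.
Player II earns 3; switching to L would give 2, so Player II has no profitable deviation.
Since at least one player can profitably deviate, this is not a Nash equilibrium.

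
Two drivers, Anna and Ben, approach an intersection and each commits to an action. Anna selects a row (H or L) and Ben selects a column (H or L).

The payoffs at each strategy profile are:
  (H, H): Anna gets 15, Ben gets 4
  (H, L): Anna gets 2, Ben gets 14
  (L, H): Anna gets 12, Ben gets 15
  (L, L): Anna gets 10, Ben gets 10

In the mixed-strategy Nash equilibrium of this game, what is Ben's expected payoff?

First find x, the probability Anna plays H, from Ben's indifference between H and L: 4x + 15(1−x) = 14x + 10(1−x), giving x = 1/3.
Since Ben is indifferent in equilibrium, Ben's expected payoff equals the payoff from either column against (1/3, 2/3). Using H: 4(1/3) + 15(2/3) = 34/3.

34/3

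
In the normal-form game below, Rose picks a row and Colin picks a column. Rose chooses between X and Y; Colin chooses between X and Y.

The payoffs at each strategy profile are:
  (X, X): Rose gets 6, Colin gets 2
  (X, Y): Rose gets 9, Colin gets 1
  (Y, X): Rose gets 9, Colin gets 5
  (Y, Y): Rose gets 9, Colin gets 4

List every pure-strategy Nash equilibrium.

(X, X): Rose prefers Y (9 > 6) — not an equilibrium.
(X, Y): Colin prefers X (2 > 1) — not an equilibrium.
(Y, X): Rose gets 9 ≥ 6 from X, and Colin gets 5 ≥ 4 from Y — Nash equilibrium.
(Y, Y): Colin prefers X (5 > 4) — not an equilibrium.

(Y, X)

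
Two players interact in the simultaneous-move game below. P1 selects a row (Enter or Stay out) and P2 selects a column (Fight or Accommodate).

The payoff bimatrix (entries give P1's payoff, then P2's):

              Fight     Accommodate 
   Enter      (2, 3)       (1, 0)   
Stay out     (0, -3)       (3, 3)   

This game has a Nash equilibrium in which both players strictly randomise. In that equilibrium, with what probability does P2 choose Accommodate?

Let q be the probability that P2 plays Fight. In a completely mixed equilibrium, P1 must be indifferent between Enter and Stay out.
P1's expected payoff from Enter is 2q + (1−q); from Stay out it is 3(1−q).
Setting these equal: q + 1 = −3q + 3, so q = 1/2.
Therefore P2 plays Accommodate with probability 1 − 1/2 = 1/2.

1/2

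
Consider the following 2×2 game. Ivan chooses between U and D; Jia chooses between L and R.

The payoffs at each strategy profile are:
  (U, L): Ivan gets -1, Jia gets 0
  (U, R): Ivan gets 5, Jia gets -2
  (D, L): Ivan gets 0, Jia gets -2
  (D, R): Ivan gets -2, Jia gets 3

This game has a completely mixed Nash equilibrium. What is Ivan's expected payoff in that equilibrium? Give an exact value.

First find q, the probability Jia plays L, from Ivan's indifference between U and D: −q + 5(1−q) = −2(1−q), giving q = 7/8.
Since Ivan is indifferent in equilibrium, Ivan's expected payoff equals the payoff from either row against (7/8, 1/8). Using U: −(7/8) + 5(1/8) = -1/4.

-1/4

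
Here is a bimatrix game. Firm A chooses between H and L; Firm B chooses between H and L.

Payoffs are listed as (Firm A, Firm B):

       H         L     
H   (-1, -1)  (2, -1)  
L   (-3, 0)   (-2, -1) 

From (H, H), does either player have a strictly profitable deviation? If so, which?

Firm A at (H, H) earns -1; deviating to L yields -3 — not better.
Firm B earns -1; deviating to L yields -1 — not better.
Neither player can strictly improve; the profile is a Nash equilibrium.

Neither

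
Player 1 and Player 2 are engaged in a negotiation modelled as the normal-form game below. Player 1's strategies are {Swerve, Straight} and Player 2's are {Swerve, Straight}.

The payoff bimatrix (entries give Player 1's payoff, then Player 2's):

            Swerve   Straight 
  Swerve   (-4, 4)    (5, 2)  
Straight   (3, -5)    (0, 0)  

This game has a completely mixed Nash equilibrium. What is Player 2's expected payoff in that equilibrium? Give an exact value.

10/7

First find x, the probability Player 1 plays Swerve, from Player 2's indifference between Swerve and Straight: 4x − 5(1−x) = 2x, giving x = 5/7.
Since Player 2 is indifferent in equilibrium, Player 2's expected payoff equals the payoff from either column against (5/7, 2/7). Using Swerve: 4(5/7) − 5(2/7) = 10/7.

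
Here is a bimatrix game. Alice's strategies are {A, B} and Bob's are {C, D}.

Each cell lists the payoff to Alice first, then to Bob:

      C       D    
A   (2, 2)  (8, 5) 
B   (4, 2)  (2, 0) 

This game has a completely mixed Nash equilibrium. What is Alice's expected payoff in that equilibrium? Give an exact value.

First find y, the probability Bob plays C, from Alice's indifference between A and B: 2y + 8(1−y) = 4y + 2(1−y), giving y = 3/4.
Since Alice is indifferent in equilibrium, Alice's expected payoff equals the payoff from either row against (3/4, 1/4). Using A: 2(3/4) + 8(1/4) = 7/2.

7/2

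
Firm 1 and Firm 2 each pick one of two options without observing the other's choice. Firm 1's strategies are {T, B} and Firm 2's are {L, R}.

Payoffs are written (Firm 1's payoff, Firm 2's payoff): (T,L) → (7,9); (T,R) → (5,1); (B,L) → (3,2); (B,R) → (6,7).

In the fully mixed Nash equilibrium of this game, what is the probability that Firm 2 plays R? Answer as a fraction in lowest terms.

4/5

Let y be the probability that Firm 2 plays L. In a completely mixed equilibrium, Firm 1 must be indifferent between T and B.
Firm 1's expected payoff from T is 7y + 5(1−y); from B it is 3y + 6(1−y).
Setting these equal: 2y + 5 = −3y + 6, so y = 1/5.
Therefore Firm 2 plays R with probability 1 − 1/5 = 4/5.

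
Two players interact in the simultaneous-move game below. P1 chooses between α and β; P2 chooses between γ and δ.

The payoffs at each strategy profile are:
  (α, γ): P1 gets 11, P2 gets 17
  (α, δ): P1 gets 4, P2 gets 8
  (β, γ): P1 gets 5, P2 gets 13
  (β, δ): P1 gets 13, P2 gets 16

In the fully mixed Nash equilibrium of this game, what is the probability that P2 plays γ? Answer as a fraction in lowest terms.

3/5

Let y be the probability that P2 plays γ. In a completely mixed equilibrium, P1 must be indifferent between α and β.
P1's expected payoff from α is 11y + 4(1−y); from β it is 5y + 13(1−y).
Setting these equal: 7y + 4 = −8y + 13, so y = 3/5.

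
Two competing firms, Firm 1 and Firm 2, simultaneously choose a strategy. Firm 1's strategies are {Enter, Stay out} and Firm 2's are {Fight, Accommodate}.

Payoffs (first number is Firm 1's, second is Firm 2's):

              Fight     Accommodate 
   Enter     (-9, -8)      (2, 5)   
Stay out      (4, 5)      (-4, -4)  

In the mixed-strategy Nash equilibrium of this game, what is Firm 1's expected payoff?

First find q, the probability Firm 2 plays Fight, from Firm 1's indifference between Enter and Stay out: −9q + 2(1−q) = 4q − 4(1−q), giving q = 6/19.
Since Firm 1 is indifferent in equilibrium, Firm 1's expected payoff equals the payoff from either row against (6/19, 13/19). Using Enter: −9(6/19) + 2(13/19) = -28/19.

-28/19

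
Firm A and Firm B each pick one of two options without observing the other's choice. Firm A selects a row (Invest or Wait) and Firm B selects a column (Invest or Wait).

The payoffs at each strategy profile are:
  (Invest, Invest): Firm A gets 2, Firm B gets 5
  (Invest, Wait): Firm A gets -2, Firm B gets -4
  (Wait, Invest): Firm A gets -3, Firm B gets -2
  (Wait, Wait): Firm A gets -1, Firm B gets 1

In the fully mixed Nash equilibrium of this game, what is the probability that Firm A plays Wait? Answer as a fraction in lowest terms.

Let r be the probability that Firm A plays Invest. In a completely mixed equilibrium, Firm B must be indifferent between Invest and Wait.
Firm B's expected payoff from Invest is 5r − 2(1−r); from Wait it is −4r + (1−r).
Setting these equal: 7r − 2 = −5r + 1, so r = 1/4.
Therefore Firm A plays Wait with probability 1 − 1/4 = 3/4.

3/4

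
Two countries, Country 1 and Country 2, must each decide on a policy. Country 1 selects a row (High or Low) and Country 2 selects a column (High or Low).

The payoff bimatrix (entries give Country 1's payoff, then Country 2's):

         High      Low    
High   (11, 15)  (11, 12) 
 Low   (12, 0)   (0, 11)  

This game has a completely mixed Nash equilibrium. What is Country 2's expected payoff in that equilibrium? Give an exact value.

First find x, the probability Country 1 plays High, from Country 2's indifference between High and Low: 15x = 12x + 11(1−x), giving x = 11/14.
Since Country 2 is indifferent in equilibrium, Country 2's expected payoff equals the payoff from either column against (11/14, 3/14). Using High: 15(11/14) = 165/14.

165/14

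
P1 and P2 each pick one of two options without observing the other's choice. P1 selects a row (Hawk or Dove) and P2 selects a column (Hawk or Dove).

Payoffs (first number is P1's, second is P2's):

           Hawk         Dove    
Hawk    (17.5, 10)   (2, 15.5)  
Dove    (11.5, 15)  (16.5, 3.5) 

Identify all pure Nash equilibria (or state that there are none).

none

(Hawk, Hawk): P2 prefers Dove (15.5 > 10) — not an equilibrium.
(Hawk, Dove): P1 prefers Dove (16.5 > 2) — not an equilibrium.
(Dove, Hawk): P1 prefers Hawk (17.5 > 11.5) — not an equilibrium.
(Dove, Dove): P2 prefers Hawk (15 > 3.5) — not an equilibrium.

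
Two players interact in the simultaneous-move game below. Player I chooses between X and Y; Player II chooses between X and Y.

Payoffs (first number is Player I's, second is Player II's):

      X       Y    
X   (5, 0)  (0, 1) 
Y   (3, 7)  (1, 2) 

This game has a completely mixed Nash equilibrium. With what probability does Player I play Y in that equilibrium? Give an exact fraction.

Let r be the probability that Player I plays X. In a completely mixed equilibrium, Player II must be indifferent between X and Y.
Player II's expected payoff from X is 7(1−r); from Y it is r + 2(1−r).
Setting these equal: −7r + 7 = −r + 2, so r = 5/6.
Therefore Player I plays Y with probability 1 − 5/6 = 1/6.

1/6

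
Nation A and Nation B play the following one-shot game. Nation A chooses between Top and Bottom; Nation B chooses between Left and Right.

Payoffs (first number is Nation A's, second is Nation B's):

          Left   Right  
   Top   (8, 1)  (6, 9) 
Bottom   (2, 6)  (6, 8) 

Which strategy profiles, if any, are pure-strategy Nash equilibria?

(Top, Left): Nation B prefers Right (9 > 1) — not an equilibrium.
(Top, Right): Nation A gets 6 ≥ 6 from Bottom, and Nation B gets 9 ≥ 1 from Left — Nash equilibrium.
(Bottom, Left): Nation A prefers Top (8 > 2); Nation B prefers Right (8 > 6) — not an equilibrium.
(Bottom, Right): Nation A gets 6 ≥ 6 from Top, and Nation B gets 8 ≥ 6 from Left — Nash equilibrium.

(Top, Right) and (Bottom, Right)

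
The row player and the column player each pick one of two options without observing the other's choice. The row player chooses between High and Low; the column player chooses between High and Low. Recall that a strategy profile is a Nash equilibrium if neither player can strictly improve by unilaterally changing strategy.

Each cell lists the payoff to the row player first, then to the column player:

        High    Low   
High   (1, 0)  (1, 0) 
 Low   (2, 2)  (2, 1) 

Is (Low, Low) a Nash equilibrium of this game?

No

At (Low, Low), the row player earns 2; switching to High would give 1, so the row player has no profitable deviation.
The column player earns 1; switching to High would give 2, so the column player would deviate.
Since at least one player can profitably deviate, this is not a Nash equilibrium.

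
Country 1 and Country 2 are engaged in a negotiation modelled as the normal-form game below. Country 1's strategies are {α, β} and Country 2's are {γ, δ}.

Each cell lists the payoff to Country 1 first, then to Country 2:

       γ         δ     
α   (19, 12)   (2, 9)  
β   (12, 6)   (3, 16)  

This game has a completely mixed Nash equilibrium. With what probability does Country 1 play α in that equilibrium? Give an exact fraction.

Let x be the probability that Country 1 plays α. In a completely mixed equilibrium, Country 2 must be indifferent between γ and δ.
Country 2's expected payoff from γ is 12x + 6(1−x); from δ it is 9x + 16(1−x).
Setting these equal: 6x + 6 = −7x + 16, so x = 10/13.

10/13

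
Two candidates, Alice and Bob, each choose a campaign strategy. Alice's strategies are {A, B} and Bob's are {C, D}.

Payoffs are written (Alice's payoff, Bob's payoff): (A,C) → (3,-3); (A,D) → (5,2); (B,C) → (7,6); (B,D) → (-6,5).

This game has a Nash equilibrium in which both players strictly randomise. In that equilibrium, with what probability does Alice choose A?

Let x be the probability that Alice plays A. In a completely mixed equilibrium, Bob must be indifferent between C and D.
Bob's expected payoff from C is −3x + 6(1−x); from D it is 2x + 5(1−x).
Setting these equal: −9x + 6 = −3x + 5, so x = 1/6.

1/6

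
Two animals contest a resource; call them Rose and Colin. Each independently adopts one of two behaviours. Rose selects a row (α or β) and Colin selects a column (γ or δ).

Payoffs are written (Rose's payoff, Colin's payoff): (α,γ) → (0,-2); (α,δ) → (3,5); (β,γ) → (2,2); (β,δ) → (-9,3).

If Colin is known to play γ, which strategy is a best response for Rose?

Against γ, Rose earns 0 from α and 2 from β.
So β is the best response.

β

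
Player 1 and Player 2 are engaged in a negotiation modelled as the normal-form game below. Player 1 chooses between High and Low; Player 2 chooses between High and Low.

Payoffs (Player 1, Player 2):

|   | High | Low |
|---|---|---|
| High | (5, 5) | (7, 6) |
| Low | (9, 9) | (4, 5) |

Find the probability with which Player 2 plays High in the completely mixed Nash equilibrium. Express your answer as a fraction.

Let c be the probability that Player 2 plays High. In a completely mixed equilibrium, Player 1 must be indifferent between High and Low.
Player 1's expected payoff from High is 5c + 7(1−c); from Low it is 9c + 4(1−c).
Setting these equal: −2c + 7 = 5c + 4, so c = 3/7.

3/7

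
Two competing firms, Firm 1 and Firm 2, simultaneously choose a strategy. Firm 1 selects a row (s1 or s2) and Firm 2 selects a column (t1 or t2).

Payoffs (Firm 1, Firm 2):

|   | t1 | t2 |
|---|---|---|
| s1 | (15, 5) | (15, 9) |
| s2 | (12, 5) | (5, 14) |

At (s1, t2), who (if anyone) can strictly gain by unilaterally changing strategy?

Neither

Firm 1 at (s1, t2) earns 15; deviating to s2 yields 5 — not better.
Firm 2 earns 9; deviating to t1 yields 5 — not better.
Neither player can strictly improve; the profile is a Nash equilibrium.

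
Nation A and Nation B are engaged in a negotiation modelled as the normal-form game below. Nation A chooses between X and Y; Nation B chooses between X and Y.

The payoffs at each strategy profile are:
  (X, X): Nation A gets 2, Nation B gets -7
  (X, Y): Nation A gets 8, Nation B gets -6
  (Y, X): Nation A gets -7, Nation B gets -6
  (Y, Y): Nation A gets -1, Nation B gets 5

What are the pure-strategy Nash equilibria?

(X, Y)

(X, X): Nation B prefers Y (-6 > -7) — not an equilibrium.
(X, Y): Nation A gets 8 ≥ -1 from Y, and Nation B gets -6 ≥ -7 from X — Nash equilibrium.
(Y, X): Nation A prefers X (2 > -7); Nation B prefers Y (5 > -6) — not an equilibrium.
(Y, Y): Nation A prefers X (8 > -1) — not an equilibrium.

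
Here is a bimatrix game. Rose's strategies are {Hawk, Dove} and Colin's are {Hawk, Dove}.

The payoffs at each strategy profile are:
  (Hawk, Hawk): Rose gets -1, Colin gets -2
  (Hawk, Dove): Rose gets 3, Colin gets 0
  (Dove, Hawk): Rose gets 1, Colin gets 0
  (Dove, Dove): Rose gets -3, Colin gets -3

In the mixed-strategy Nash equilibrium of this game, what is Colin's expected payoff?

First find x, the probability Rose plays Hawk, from Colin's indifference between Hawk and Dove: −2x = −3(1−x), giving x = 3/5.
Since Colin is indifferent in equilibrium, Colin's expected payoff equals the payoff from either column against (3/5, 2/5). Using Hawk: −2(3/5) = -6/5.

-6/5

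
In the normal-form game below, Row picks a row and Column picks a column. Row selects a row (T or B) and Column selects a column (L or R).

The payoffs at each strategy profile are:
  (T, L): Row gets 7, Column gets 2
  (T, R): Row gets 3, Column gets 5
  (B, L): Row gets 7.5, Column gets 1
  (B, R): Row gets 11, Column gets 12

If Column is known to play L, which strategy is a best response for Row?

B

Against L, Row earns 7 from T and 7.5 from B.
So B is the best response.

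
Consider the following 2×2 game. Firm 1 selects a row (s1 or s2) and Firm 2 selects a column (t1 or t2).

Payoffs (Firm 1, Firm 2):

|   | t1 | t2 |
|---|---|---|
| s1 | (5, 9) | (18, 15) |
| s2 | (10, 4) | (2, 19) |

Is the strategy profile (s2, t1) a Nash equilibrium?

No

At (s2, t1), Firm 1 earns 10; switching to s1 would give 5, so Firm 1 has no profitable deviation.
Firm 2 earns 4; switching to t2 would give 19, so Firm 2 would deviate.
Since at least one player can profitably deviate, this is not a Nash equilibrium.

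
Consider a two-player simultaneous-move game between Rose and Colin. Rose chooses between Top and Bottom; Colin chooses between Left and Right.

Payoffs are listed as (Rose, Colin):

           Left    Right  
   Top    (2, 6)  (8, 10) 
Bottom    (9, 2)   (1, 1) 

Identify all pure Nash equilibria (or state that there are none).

(Top, Left): Rose prefers Bottom (9 > 2); Colin prefers Right (10 > 6) — not an equilibrium.
(Top, Right): Rose gets 8 ≥ 1 from Bottom, and Colin gets 10 ≥ 6 from Left — Nash equilibrium.
(Bottom, Left): Rose gets 9 ≥ 2 from Top, and Colin gets 2 ≥ 1 from Right — Nash equilibrium.
(Bottom, Right): Rose prefers Top (8 > 1); Colin prefers Left (2 > 1) — not an equilibrium.

(Top, Right) and (Bottom, Left)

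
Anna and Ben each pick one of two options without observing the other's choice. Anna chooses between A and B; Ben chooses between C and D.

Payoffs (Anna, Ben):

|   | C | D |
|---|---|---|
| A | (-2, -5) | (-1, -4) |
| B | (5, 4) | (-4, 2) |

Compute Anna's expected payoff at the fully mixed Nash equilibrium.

-13/10

First find y, the probability Ben plays C, from Anna's indifference between A and B: −2y − (1−y) = 5y − 4(1−y), giving y = 3/10.
Since Anna is indifferent in equilibrium, Anna's expected payoff equals the payoff from either row against (3/10, 7/10). Using A: −2(3/10) − (7/10) = -13/10.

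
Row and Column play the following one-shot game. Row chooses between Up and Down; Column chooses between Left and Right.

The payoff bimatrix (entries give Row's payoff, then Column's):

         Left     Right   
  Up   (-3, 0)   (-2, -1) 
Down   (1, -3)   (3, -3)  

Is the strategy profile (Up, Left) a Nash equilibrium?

No

At (Up, Left), Row earns -3; switching to Down would give 1, so Row would deviate.
Column earns 0; switching to Right would give -1, so Column has no profitable deviation.
Since at least one player can profitably deviate, this is not a Nash equilibrium.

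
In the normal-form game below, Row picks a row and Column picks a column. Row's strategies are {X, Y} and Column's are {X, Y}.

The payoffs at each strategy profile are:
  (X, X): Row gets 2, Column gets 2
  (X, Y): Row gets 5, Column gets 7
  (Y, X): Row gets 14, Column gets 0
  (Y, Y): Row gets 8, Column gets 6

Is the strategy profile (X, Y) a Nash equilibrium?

At (X, Y), Row earns 5; switching to Y would give 8, so Row would deviate.
Column earns 7; switching to X would give 2, so Column has no profitable deviation.
Since at least one player can profitably deviate, this is not a Nash equilibrium.

No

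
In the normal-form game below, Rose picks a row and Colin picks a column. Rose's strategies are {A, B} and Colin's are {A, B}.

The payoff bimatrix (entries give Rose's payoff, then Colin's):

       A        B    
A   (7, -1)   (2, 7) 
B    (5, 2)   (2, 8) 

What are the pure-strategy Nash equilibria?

(A, B) and (B, B)

(A, A): Colin prefers B (7 > -1) — not an equilibrium.
(A, B): Rose gets 2 ≥ 2 from B, and Colin gets 7 ≥ -1 from A — Nash equilibrium.
(B, A): Rose prefers A (7 > 5); Colin prefers B (8 > 2) — not an equilibrium.
(B, B): Rose gets 2 ≥ 2 from A, and Colin gets 8 ≥ 2 from A — Nash equilibrium.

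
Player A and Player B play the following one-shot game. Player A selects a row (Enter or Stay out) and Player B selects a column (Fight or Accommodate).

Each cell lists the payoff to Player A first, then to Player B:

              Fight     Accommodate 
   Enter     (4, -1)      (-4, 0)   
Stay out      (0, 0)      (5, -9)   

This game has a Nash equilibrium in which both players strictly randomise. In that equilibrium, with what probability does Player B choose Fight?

Let q be the probability that Player B plays Fight. In a completely mixed equilibrium, Player A must be indifferent between Enter and Stay out.
Player A's expected payoff from Enter is 4q − 4(1−q); from Stay out it is 5(1−q).
Setting these equal: 8q − 4 = −5q + 5, so q = 9/13.

9/13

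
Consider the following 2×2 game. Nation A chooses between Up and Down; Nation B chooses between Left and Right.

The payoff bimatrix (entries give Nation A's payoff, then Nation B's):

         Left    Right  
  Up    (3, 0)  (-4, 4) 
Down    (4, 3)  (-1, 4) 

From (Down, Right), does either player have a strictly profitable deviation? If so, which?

Nation A at (Down, Right) earns -1; deviating to Up yields -4 — not better.
Nation B earns 4; deviating to Left yields 3 — not better.
Neither player can strictly improve; the profile is a Nash equilibrium.

Neither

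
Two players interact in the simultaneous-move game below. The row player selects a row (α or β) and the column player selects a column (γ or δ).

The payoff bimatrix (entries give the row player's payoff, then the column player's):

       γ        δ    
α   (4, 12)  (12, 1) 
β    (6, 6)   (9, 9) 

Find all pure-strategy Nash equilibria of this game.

(α, γ): the row player prefers β (6 > 4) — not an equilibrium.
(α, δ): the column player prefers γ (12 > 1) — not an equilibrium.
(β, γ): the column player prefers δ (9 > 6) — not an equilibrium.
(β, δ): the row player prefers α (12 > 9) — not an equilibrium.

none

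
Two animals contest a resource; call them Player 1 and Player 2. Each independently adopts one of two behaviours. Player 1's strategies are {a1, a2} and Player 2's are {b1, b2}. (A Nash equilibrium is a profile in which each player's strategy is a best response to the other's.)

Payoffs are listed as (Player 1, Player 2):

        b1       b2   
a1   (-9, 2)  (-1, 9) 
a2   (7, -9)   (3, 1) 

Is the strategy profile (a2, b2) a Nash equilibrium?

At (a2, b2), Player 1 earns 3; switching to a1 would give -1, so Player 1 has no profitable deviation.
Player 2 earns 1; switching to b1 would give -9, so Player 2 has no profitable deviation.
Neither player can gain by a unilateral deviation, so this profile is a Nash equilibrium.

Yes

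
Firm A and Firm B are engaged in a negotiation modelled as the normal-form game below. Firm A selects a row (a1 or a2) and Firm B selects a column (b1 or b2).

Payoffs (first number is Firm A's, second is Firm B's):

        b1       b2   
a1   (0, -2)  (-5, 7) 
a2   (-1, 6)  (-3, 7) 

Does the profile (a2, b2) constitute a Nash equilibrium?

At (a2, b2), Firm A earns -3; switching to a1 would give -5, so Firm A has no profitable deviation.
Firm B earns 7; switching to b1 would give 6, so Firm B has no profitable deviation.
Neither player can gain by a unilateral deviation, so this profile is a Nash equilibrium.

Yes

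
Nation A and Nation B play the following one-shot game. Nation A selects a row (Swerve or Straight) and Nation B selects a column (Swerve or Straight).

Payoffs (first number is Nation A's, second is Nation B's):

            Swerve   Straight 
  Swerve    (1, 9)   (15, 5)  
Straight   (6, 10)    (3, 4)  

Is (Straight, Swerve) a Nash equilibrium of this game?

Yes

At (Straight, Swerve), Nation A earns 6; switching to Swerve would give 1, so Nation A has no profitable deviation.
Nation B earns 10; switching to Straight would give 4, so Nation B has no profitable deviation.
Neither player can gain by a unilateral deviation, so this profile is a Nash equilibrium.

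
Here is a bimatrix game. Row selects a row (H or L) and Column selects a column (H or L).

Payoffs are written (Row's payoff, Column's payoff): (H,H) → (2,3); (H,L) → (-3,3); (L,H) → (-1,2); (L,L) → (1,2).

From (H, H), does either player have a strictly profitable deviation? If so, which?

Row at (H, H) earns 2; deviating to L yields -1 — not better.
Column earns 3; deviating to L yields 3 — not better.
Neither player can strictly improve; the profile is a Nash equilibrium.

Neither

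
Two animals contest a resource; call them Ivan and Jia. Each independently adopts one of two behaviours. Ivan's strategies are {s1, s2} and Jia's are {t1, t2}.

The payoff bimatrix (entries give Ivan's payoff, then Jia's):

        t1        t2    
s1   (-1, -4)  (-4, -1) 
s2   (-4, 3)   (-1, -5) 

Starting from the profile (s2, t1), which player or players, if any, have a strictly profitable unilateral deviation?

Ivan

Ivan at (s2, t1) earns -4; deviating to s1 yields -1 — a strict improvement.
Jia earns 3; deviating to t2 yields -5 — not better.
Only Ivan has a strictly profitable deviation.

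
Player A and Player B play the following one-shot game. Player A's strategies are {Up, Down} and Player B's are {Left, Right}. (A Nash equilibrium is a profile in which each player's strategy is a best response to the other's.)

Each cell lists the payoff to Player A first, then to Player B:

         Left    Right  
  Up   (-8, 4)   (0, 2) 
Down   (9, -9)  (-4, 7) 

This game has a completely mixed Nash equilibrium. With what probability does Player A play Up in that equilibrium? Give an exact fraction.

8/9

Let p be the probability that Player A plays Up. In a completely mixed equilibrium, Player B must be indifferent between Left and Right.
Player B's expected payoff from Left is 4p − 9(1−p); from Right it is 2p + 7(1−p).
Setting these equal: 13p − 9 = −5p + 7, so p = 8/9.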